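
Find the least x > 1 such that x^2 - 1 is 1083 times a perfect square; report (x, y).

(x, y) = (362, 11)

First expand sqrt(1083) as a continued fraction. With x_i = (sqrt(1083) + m_i)/d_i and (m_0, d_0) = (0, 1): a_0 = floor(sqrt(1083)) = 32, since 32^2 = 1024 <= 1083 < 1089 = 33^2.
Iterate m_{i+1} = d_i*a_i - m_i, d_{i+1} = (1083 - m_{i+1}^2)/d_i, a_{i+1} = floor((a_0 + m_{i+1})/d_{i+1}):
  m_1 = 1*32 - 0 = 32, d_1 = (1083 - 32^2)/1 = 59/1 = 59, a_1 = floor((32 + 32)/59) = 1.
  m_2 = 59*1 - 32 = 27, d_2 = (1083 - 27^2)/59 = 354/59 = 6, a_2 = floor((32 + 27)/6) = 9.
  m_3 = 6*9 - 27 = 27, d_3 = (1083 - 27^2)/6 = 354/6 = 59, a_3 = floor((32 + 27)/59) = 1.
  m_4 = 59*1 - 27 = 32, d_4 = (1083 - 32^2)/59 = 59/59 = 1, a_4 = floor((32 + 32)/1) = 64.
  m_5 = 1*64 - 32 = 32, d_5 = (1083 - 32^2)/1 = 59/1 = 59: (m_5, d_5) = (m_1, d_1) = (32, 59), so from here the quotients repeat a_1, ..., a_4; the period length is 4.
So sqrt(1083) = [32; (1, 9, 1, 64)] with period length k = 4.
k is even, so the fundamental solution of x^2 - 1083y^2 = 1 is (p_{k-1}, q_{k-1}) = (p_3, q_3); compute convergents through index 3.
Convergents (p_i = a_i*p_{i-1} + p_{i-2}, q_i = a_i*q_{i-1} + q_{i-2} with p_{-2}=0, p_{-1}=1, q_{-2}=1, q_{-1}=0):
  i=0: a_0=32, p_0 = 32*1 + 0 = 32, q_0 = 32*0 + 1 = 1.
  i=1: a_1=1, p_1 = 1*32 + 1 = 33, q_1 = 1*1 + 0 = 1.
  i=2: a_2=9, p_2 = 9*33 + 32 = 329, q_2 = 9*1 + 1 = 10.
  i=3: a_3=1, p_3 = 1*329 + 33 = 362, q_3 = 1*10 + 1 = 11.
Check: 362^2 - 1083*11^2 = 131044 - 131043 = 1, so (x, y) = (362, 11) solves the equation, and by the theorem it is the least positive solution.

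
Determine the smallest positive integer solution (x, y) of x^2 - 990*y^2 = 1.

(x, y) = (881, 28)

First expand sqrt(990) as a continued fraction. With x_i = (sqrt(990) + m_i)/d_i and (m_0, d_0) = (0, 1): a_0 = floor(sqrt(990)) = 31, since 31^2 = 961 <= 990 < 1024 = 32^2.
Iterate m_{i+1} = d_i*a_i - m_i, d_{i+1} = (990 - m_{i+1}^2)/d_i, a_{i+1} = floor((a_0 + m_{i+1})/d_{i+1}):
  m_1 = 1*31 - 0 = 31, d_1 = (990 - 31^2)/1 = 29/1 = 29, a_1 = floor((31 + 31)/29) = 2.
  m_2 = 29*2 - 31 = 27, d_2 = (990 - 27^2)/29 = 261/29 = 9, a_2 = floor((31 + 27)/9) = 6.
  m_3 = 9*6 - 27 = 27, d_3 = (990 - 27^2)/9 = 261/9 = 29, a_3 = floor((31 + 27)/29) = 2.
  m_4 = 29*2 - 27 = 31, d_4 = (990 - 31^2)/29 = 29/29 = 1, a_4 = floor((31 + 31)/1) = 62.
  m_5 = 1*62 - 31 = 31, d_5 = (990 - 31^2)/1 = 29/1 = 29: (m_5, d_5) = (m_1, d_1) = (31, 29), so from here the quotients repeat a_1, ..., a_4; the period length is 4.
So sqrt(990) = [31; (2, 6, 2, 62)] with period length k = 4.
k is even, so the fundamental solution of x^2 - 990y^2 = 1 is (p_{k-1}, q_{k-1}) = (p_3, q_3); compute convergents through index 3.
Convergents (p_i = a_i*p_{i-1} + p_{i-2}, q_i = a_i*q_{i-1} + q_{i-2} with p_{-2}=0, p_{-1}=1, q_{-2}=1, q_{-1}=0):
  i=0: a_0=31, p_0 = 31*1 + 0 = 31, q_0 = 31*0 + 1 = 1.
  i=1: a_1=2, p_1 = 2*31 + 1 = 63, q_1 = 2*1 + 0 = 2.
  i=2: a_2=6, p_2 = 6*63 + 31 = 409, q_2 = 6*2 + 1 = 13.
  i=3: a_3=2, p_3 = 2*409 + 63 = 881, q_3 = 2*13 + 2 = 28.
Check: 881^2 - 990*28^2 = 776161 - 776160 = 1, so (x, y) = (881, 28) solves the equation, and by the theorem it is the least positive solution.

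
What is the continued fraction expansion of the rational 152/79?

[1; 1, 12, 6]

Run the Euclidean algorithm on 152 and 79; the successive quotients are the partial quotients a_0, a_1, ... (each step inverts the fractional part left over by the previous one):
  152 = 1*79 + 73, so a_0 = 1.
  79 = 1*73 + 6, so a_1 = 1.
  73 = 12*6 + 1, so a_2 = 12.
  6 = 6*1 + 0, so a_3 = 6.
The remainder reaches 0 after 4 divisions, so the expansion has 4 partial quotients, read off in order.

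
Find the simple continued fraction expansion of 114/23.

[4; 1, 22]

Run the Euclidean algorithm on 114 and 23; the successive quotients are the partial quotients a_0, a_1, ... (each step inverts the fractional part left over by the previous one):
  114 = 4*23 + 22, so a_0 = 4.
  23 = 1*22 + 1, so a_1 = 1.
  22 = 22*1 + 0, so a_2 = 22.
The remainder reaches 0 after 3 divisions, so the expansion has 3 partial quotients, read off in order.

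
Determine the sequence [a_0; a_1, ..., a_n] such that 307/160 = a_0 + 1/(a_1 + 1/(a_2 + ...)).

[1; 1, 11, 3, 4]

Run the Euclidean algorithm on 307 and 160; the successive quotients are the partial quotients a_0, a_1, ... (each step inverts the fractional part left over by the previous one):
  307 = 1*160 + 147, so a_0 = 1.
  160 = 1*147 + 13, so a_1 = 1.
  147 = 11*13 + 4, so a_2 = 11.
  13 = 3*4 + 1, so a_3 = 3.
  4 = 4*1 + 0, so a_4 = 4.
The remainder reaches 0 after 5 divisions, so the expansion has 5 partial quotients, read off in order.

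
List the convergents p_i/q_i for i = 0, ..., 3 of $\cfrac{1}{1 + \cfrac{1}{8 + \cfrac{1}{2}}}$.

0/1, 1/1, 8/9, 17/19

Using the convergent recurrence p_i = a_i*p_{i-1} + p_{i-2}, q_i = a_i*q_{i-1} + q_{i-2} with p_{-2}=0, p_{-1}=1, q_{-2}=1, q_{-1}=0:
  i=0: a_0=0, p_0 = 0*1 + 0 = 0, q_0 = 0*0 + 1 = 1.
  i=1: a_1=1, p_1 = 1*0 + 1 = 1, q_1 = 1*1 + 0 = 1.
  i=2: a_2=8, p_2 = 8*1 + 0 = 8, q_2 = 8*1 + 1 = 9.
  i=3: a_3=2, p_3 = 2*8 + 1 = 17, q_3 = 2*9 + 1 = 19.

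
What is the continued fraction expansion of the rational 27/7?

[3; 1, 6]

Run the Euclidean algorithm on 27 and 7; the successive quotients are the partial quotients a_0, a_1, ... (each step inverts the fractional part left over by the previous one):
  27 = 3*7 + 6, so a_0 = 3.
  7 = 1*6 + 1, so a_1 = 1.
  6 = 6*1 + 0, so a_2 = 6.
The remainder reaches 0 after 3 divisions, so the expansion has 3 partial quotients, read off in order.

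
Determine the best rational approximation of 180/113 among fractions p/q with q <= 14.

8/5

Expand x = 180/113 as a continued fraction with the Euclidean algorithm:
  180 = 1*113 + 67, so a_0 = 1.
  113 = 1*67 + 46, so a_1 = 1.
  67 = 1*46 + 21, so a_2 = 1.
  46 = 2*21 + 4, so a_3 = 2.
  21 = 5*4 + 1, so a_4 = 5.
  4 = 4*1 + 0, so a_5 = 4.
so x = [1; 1, 1, 2, 5, 4].
Convergents (p_i = a_i*p_{i-1} + p_{i-2}, q_i = a_i*q_{i-1} + q_{i-2} with p_{-2}=0, p_{-1}=1, q_{-2}=1, q_{-1}=0), until the denominator exceeds 14:
  i=0: a_0=1, p_0 = 1*1 + 0 = 1, q_0 = 1*0 + 1 = 1.
  i=1: a_1=1, p_1 = 1*1 + 1 = 2, q_1 = 1*1 + 0 = 1.
  i=2: a_2=1, p_2 = 1*2 + 1 = 3, q_2 = 1*1 + 1 = 2.
  i=3: a_3=2, p_3 = 2*3 + 2 = 8, q_3 = 2*2 + 1 = 5.
  i=4: a_4=5, p_4 = 5*8 + 3 = 43, q_4 = 5*5 + 2 = 27.
q_4 = 27 > 14, so the last convergent with denominator <= 14 is p_3/q_3 = 8/5.
The closest fraction with denominator <= 14 is either p_3/q_3 or the intermediate fraction (k*p_3 + p_2)/(k*q_3 + q_2) with the largest k >= 1 whose denominator stays <= 14; these approach x as k grows, and every other convergent or intermediate fraction in range is farther away.
Largest k: floor((14 - q_2)/q_3) = floor((14 - 2)/5) = 2.
That gives (2*8 + 3)/(2*5 + 2) = 19/12.
Compare the errors: |x - 8/5| = |180*5 - 8*113|/(113*5) = 4/565, and |x - 19/12| = |180*12 - 19*113|/(113*12) = 13/1356.
Cross-multiplying, 4*1356 = 5424 < 7345 = 13*565, so 4/565 is smaller: the convergent 8/5 is closer to x than 19/12.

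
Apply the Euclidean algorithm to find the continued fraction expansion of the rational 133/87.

[1; 1, 1, 8, 5]

Run the Euclidean algorithm on 133 and 87; the successive quotients are the partial quotients a_0, a_1, ... (each step inverts the fractional part left over by the previous one):
  133 = 1*87 + 46, so a_0 = 1.
  87 = 1*46 + 41, so a_1 = 1.
  46 = 1*41 + 5, so a_2 = 1.
  41 = 8*5 + 1, so a_3 = 8.
  5 = 5*1 + 0, so a_4 = 5.
The remainder reaches 0 after 5 divisions, so the expansion has 5 partial quotients, read off in order.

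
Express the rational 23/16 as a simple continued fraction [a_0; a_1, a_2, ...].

[1; 2, 3, 2]

Run the Euclidean algorithm on 23 and 16; the successive quotients are the partial quotients a_0, a_1, ... (each step inverts the fractional part left over by the previous one):
  23 = 1*16 + 7, so a_0 = 1.
  16 = 2*7 + 2, so a_1 = 2.
  7 = 3*2 + 1, so a_2 = 3.
  2 = 2*1 + 0, so a_3 = 2.
The remainder reaches 0 after 4 divisions, so the expansion has 4 partial quotients, read off in order.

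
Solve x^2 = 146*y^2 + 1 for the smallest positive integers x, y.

First expand sqrt(146) as a continued fraction. With x_i = (sqrt(146) + m_i)/d_i and (m_0, d_0) = (0, 1): a_0 = floor(sqrt(146)) = 12, since 12^2 = 144 <= 146 < 169 = 13^2.
Iterate m_{i+1} = d_i*a_i - m_i, d_{i+1} = (146 - m_{i+1}^2)/d_i, a_{i+1} = floor((a_0 + m_{i+1})/d_{i+1}):
  m_1 = 1*12 - 0 = 12, d_1 = (146 - 12^2)/1 = 2/1 = 2, a_1 = floor((12 + 12)/2) = 12.
  m_2 = 2*12 - 12 = 12, d_2 = (146 - 12^2)/2 = 2/2 = 1, a_2 = floor((12 + 12)/1) = 24.
  m_3 = 1*24 - 12 = 12, d_3 = (146 - 12^2)/1 = 2/1 = 2: (m_3, d_3) = (m_1, d_1) = (12, 2), so from here the quotients repeat a_1, a_2; the period length is 2.
So sqrt(146) = [12; (12, 24)] with period length k = 2.
k is even, so the fundamental solution of x^2 - 146y^2 = 1 is (p_{k-1}, q_{k-1}) = (p_1, q_1); compute convergents through index 1.
Convergents (p_i = a_i*p_{i-1} + p_{i-2}, q_i = a_i*q_{i-1} + q_{i-2} with p_{-2}=0, p_{-1}=1, q_{-2}=1, q_{-1}=0):
  i=0: a_0=12, p_0 = 12*1 + 0 = 12, q_0 = 12*0 + 1 = 1.
  i=1: a_1=12, p_1 = 12*12 + 1 = 145, q_1 = 12*1 + 0 = 12.
Check: 145^2 - 146*12^2 = 21025 - 21024 = 1, so (x, y) = (145, 12) solves the equation, and by the theorem it is the least positive solution.

(x, y) = (145, 12)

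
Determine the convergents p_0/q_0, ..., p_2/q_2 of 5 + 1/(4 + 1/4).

5/1, 21/4, 89/17

Using the convergent recurrence p_i = a_i*p_{i-1} + p_{i-2}, q_i = a_i*q_{i-1} + q_{i-2} with p_{-2}=0, p_{-1}=1, q_{-2}=1, q_{-1}=0:
  i=0: a_0=5, p_0 = 5*1 + 0 = 5, q_0 = 5*0 + 1 = 1.
  i=1: a_1=4, p_1 = 4*5 + 1 = 21, q_1 = 4*1 + 0 = 4.
  i=2: a_2=4, p_2 = 4*21 + 5 = 89, q_2 = 4*4 + 1 = 17.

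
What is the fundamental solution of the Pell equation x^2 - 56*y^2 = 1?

First expand sqrt(56) as a continued fraction. With x_i = (sqrt(56) + m_i)/d_i and (m_0, d_0) = (0, 1): a_0 = floor(sqrt(56)) = 7, since 7^2 = 49 <= 56 < 64 = 8^2.
Iterate m_{i+1} = d_i*a_i - m_i, d_{i+1} = (56 - m_{i+1}^2)/d_i, a_{i+1} = floor((a_0 + m_{i+1})/d_{i+1}):
  m_1 = 1*7 - 0 = 7, d_1 = (56 - 7^2)/1 = 7/1 = 7, a_1 = floor((7 + 7)/7) = 2.
  m_2 = 7*2 - 7 = 7, d_2 = (56 - 7^2)/7 = 7/7 = 1, a_2 = floor((7 + 7)/1) = 14.
  m_3 = 1*14 - 7 = 7, d_3 = (56 - 7^2)/1 = 7/1 = 7: (m_3, d_3) = (m_1, d_1) = (7, 7), so from here the quotients repeat a_1, a_2; the period length is 2.
So sqrt(56) = [7; (2, 14)] with period length k = 2.
k is even, so the fundamental solution of x^2 - 56y^2 = 1 is (p_{k-1}, q_{k-1}) = (p_1, q_1); compute convergents through index 1.
Convergents (p_i = a_i*p_{i-1} + p_{i-2}, q_i = a_i*q_{i-1} + q_{i-2} with p_{-2}=0, p_{-1}=1, q_{-2}=1, q_{-1}=0):
  i=0: a_0=7, p_0 = 7*1 + 0 = 7, q_0 = 7*0 + 1 = 1.
  i=1: a_1=2, p_1 = 2*7 + 1 = 15, q_1 = 2*1 + 0 = 2.
Check: 15^2 - 56*2^2 = 225 - 224 = 1, so (x, y) = (15, 2) solves the equation, and by the theorem it is the least positive solution.

(x, y) = (15, 2)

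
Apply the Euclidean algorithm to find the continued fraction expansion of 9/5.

Run the Euclidean algorithm on 9 and 5; the successive quotients are the partial quotients a_0, a_1, ... (each step inverts the fractional part left over by the previous one):
  9 = 1*5 + 4, so a_0 = 1.
  5 = 1*4 + 1, so a_1 = 1.
  4 = 4*1 + 0, so a_2 = 4.
The remainder reaches 0 after 3 divisions, so the expansion has 3 partial quotients, read off in order.

[1; 1, 4]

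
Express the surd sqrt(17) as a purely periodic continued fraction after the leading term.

Write x_i = (sqrt(17) + m_i)/d_i with (m_0, d_0) = (0, 1). a_0 = floor(sqrt(17)) = 4, since 4^2 = 16 <= 17 < 25 = 5^2.
Iterate m_{i+1} = d_i*a_i - m_i, d_{i+1} = (17 - m_{i+1}^2)/d_i, a_{i+1} = floor((a_0 + m_{i+1})/d_{i+1}):
  m_1 = 1*4 - 0 = 4, d_1 = (17 - 4^2)/1 = 1/1 = 1, a_1 = floor((4 + 4)/1) = 8.
  m_2 = 1*8 - 4 = 4, d_2 = (17 - 4^2)/1 = 1/1 = 1: (m_2, d_2) = (m_1, d_1) = (4, 1), so from here the quotient a_1 repeats; the period length is 1.
Hence the expansion of sqrt(17) is a_0 = 4 followed by the repeating block 8 (period 1).

[4; (8)]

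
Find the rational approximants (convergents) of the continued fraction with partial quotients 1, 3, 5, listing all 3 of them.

1/1, 4/3, 21/16

Using the convergent recurrence p_i = a_i*p_{i-1} + p_{i-2}, q_i = a_i*q_{i-1} + q_{i-2} with p_{-2}=0, p_{-1}=1, q_{-2}=1, q_{-1}=0:
  i=0: a_0=1, p_0 = 1*1 + 0 = 1, q_0 = 1*0 + 1 = 1.
  i=1: a_1=3, p_1 = 3*1 + 1 = 4, q_1 = 3*1 + 0 = 3.
  i=2: a_2=5, p_2 = 5*4 + 1 = 21, q_2 = 5*3 + 1 = 16.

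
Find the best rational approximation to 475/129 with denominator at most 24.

Expand x = 475/129 as a continued fraction with the Euclidean algorithm:
  475 = 3*129 + 88, so a_0 = 3.
  129 = 1*88 + 41, so a_1 = 1.
  88 = 2*41 + 6, so a_2 = 2.
  41 = 6*6 + 5, so a_3 = 6.
  6 = 1*5 + 1, so a_4 = 1.
  5 = 5*1 + 0, so a_5 = 5.
so x = [3; 1, 2, 6, 1, 5].
Convergents (p_i = a_i*p_{i-1} + p_{i-2}, q_i = a_i*q_{i-1} + q_{i-2} with p_{-2}=0, p_{-1}=1, q_{-2}=1, q_{-1}=0), until the denominator exceeds 24:
  i=0: a_0=3, p_0 = 3*1 + 0 = 3, q_0 = 3*0 + 1 = 1.
  i=1: a_1=1, p_1 = 1*3 + 1 = 4, q_1 = 1*1 + 0 = 1.
  i=2: a_2=2, p_2 = 2*4 + 3 = 11, q_2 = 2*1 + 1 = 3.
  i=3: a_3=6, p_3 = 6*11 + 4 = 70, q_3 = 6*3 + 1 = 19.
  i=4: a_4=1, p_4 = 1*70 + 11 = 81, q_4 = 1*19 + 3 = 22.
  i=5: a_5=5, p_5 = 5*81 + 70 = 475, q_5 = 5*22 + 19 = 129.
q_5 = 129 > 24, so the last convergent with denominator <= 24 is p_4/q_4 = 81/22.
The closest fraction with denominator <= 24 is either p_4/q_4 or the intermediate fraction (k*p_4 + p_3)/(k*q_4 + q_3) with the largest k >= 1 whose denominator stays <= 24; these approach x as k grows, and every other convergent or intermediate fraction in range is farther away.
Largest k: floor((24 - q_3)/q_4) = floor((24 - 19)/22) = 0.
Since k = 0, no intermediate fraction beyond p_4/q_4 has denominator <= 24, so the convergent 81/22 is the closest (its error is |475*22 - 81*129|/(129*22) = 1/2838).

81/22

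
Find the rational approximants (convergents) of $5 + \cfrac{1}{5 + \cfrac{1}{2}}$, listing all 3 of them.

Using the convergent recurrence p_i = a_i*p_{i-1} + p_{i-2}, q_i = a_i*q_{i-1} + q_{i-2} with p_{-2}=0, p_{-1}=1, q_{-2}=1, q_{-1}=0:
  i=0: a_0=5, p_0 = 5*1 + 0 = 5, q_0 = 5*0 + 1 = 1.
  i=1: a_1=5, p_1 = 5*5 + 1 = 26, q_1 = 5*1 + 0 = 5.
  i=2: a_2=2, p_2 = 2*26 + 5 = 57, q_2 = 2*5 + 1 = 11.

5/1, 26/5, 57/11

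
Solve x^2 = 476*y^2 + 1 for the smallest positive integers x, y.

(x, y) = (28799, 1320)

First expand sqrt(476) as a continued fraction. With x_i = (sqrt(476) + m_i)/d_i and (m_0, d_0) = (0, 1): a_0 = floor(sqrt(476)) = 21, since 21^2 = 441 <= 476 < 484 = 22^2.
Iterate m_{i+1} = d_i*a_i - m_i, d_{i+1} = (476 - m_{i+1}^2)/d_i, a_{i+1} = floor((a_0 + m_{i+1})/d_{i+1}):
  m_1 = 1*21 - 0 = 21, d_1 = (476 - 21^2)/1 = 35/1 = 35, a_1 = floor((21 + 21)/35) = 1.
  m_2 = 35*1 - 21 = 14, d_2 = (476 - 14^2)/35 = 280/35 = 8, a_2 = floor((21 + 14)/8) = 4.
  m_3 = 8*4 - 14 = 18, d_3 = (476 - 18^2)/8 = 152/8 = 19, a_3 = floor((21 + 18)/19) = 2.
  m_4 = 19*2 - 18 = 20, d_4 = (476 - 20^2)/19 = 76/19 = 4, a_4 = floor((21 + 20)/4) = 10.
  m_5 = 4*10 - 20 = 20, d_5 = (476 - 20^2)/4 = 76/4 = 19, a_5 = floor((21 + 20)/19) = 2.
  m_6 = 19*2 - 20 = 18, d_6 = (476 - 18^2)/19 = 152/19 = 8, a_6 = floor((21 + 18)/8) = 4.
  m_7 = 8*4 - 18 = 14, d_7 = (476 - 14^2)/8 = 280/8 = 35, a_7 = floor((21 + 14)/35) = 1.
  m_8 = 35*1 - 14 = 21, d_8 = (476 - 21^2)/35 = 35/35 = 1, a_8 = floor((21 + 21)/1) = 42.
  m_9 = 1*42 - 21 = 21, d_9 = (476 - 21^2)/1 = 35/1 = 35: (m_9, d_9) = (m_1, d_1) = (21, 35), so from here the quotients repeat a_1, ..., a_8; the period length is 8.
So sqrt(476) = [21; (1, 4, 2, 10, 2, 4, 1, 42)] with period length k = 8.
k is even, so the fundamental solution of x^2 - 476y^2 = 1 is (p_{k-1}, q_{k-1}) = (p_7, q_7); compute convergents through index 7.
Convergents (p_i = a_i*p_{i-1} + p_{i-2}, q_i = a_i*q_{i-1} + q_{i-2} with p_{-2}=0, p_{-1}=1, q_{-2}=1, q_{-1}=0):
  i=0: a_0=21, p_0 = 21*1 + 0 = 21, q_0 = 21*0 + 1 = 1.
  i=1: a_1=1, p_1 = 1*21 + 1 = 22, q_1 = 1*1 + 0 = 1.
  i=2: a_2=4, p_2 = 4*22 + 21 = 109, q_2 = 4*1 + 1 = 5.
  i=3: a_3=2, p_3 = 2*109 + 22 = 240, q_3 = 2*5 + 1 = 11.
  i=4: a_4=10, p_4 = 10*240 + 109 = 2509, q_4 = 10*11 + 5 = 115.
  i=5: a_5=2, p_5 = 2*2509 + 240 = 5258, q_5 = 2*115 + 11 = 241.
  i=6: a_6=4, p_6 = 4*5258 + 2509 = 23541, q_6 = 4*241 + 115 = 1079.
  i=7: a_7=1, p_7 = 1*23541 + 5258 = 28799, q_7 = 1*1079 + 241 = 1320.
Check: 28799^2 - 476*1320^2 = 829382401 - 829382400 = 1, so (x, y) = (28799, 1320) solves the equation, and by the theorem it is the least positive solution.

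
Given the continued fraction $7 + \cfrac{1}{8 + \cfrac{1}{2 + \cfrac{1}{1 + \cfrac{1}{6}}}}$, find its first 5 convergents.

7/1, 57/8, 121/17, 178/25, 1189/167

Using the convergent recurrence p_i = a_i*p_{i-1} + p_{i-2}, q_i = a_i*q_{i-1} + q_{i-2} with p_{-2}=0, p_{-1}=1, q_{-2}=1, q_{-1}=0:
  i=0: a_0=7, p_0 = 7*1 + 0 = 7, q_0 = 7*0 + 1 = 1.
  i=1: a_1=8, p_1 = 8*7 + 1 = 57, q_1 = 8*1 + 0 = 8.
  i=2: a_2=2, p_2 = 2*57 + 7 = 121, q_2 = 2*8 + 1 = 17.
  i=3: a_3=1, p_3 = 1*121 + 57 = 178, q_3 = 1*17 + 8 = 25.
  i=4: a_4=6, p_4 = 6*178 + 121 = 1189, q_4 = 6*25 + 17 = 167.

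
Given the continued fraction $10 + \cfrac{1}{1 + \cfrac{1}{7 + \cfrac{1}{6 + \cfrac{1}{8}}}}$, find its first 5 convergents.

Using the convergent recurrence p_i = a_i*p_{i-1} + p_{i-2}, q_i = a_i*q_{i-1} + q_{i-2} with p_{-2}=0, p_{-1}=1, q_{-2}=1, q_{-1}=0:
  i=0: a_0=10, p_0 = 10*1 + 0 = 10, q_0 = 10*0 + 1 = 1.
  i=1: a_1=1, p_1 = 1*10 + 1 = 11, q_1 = 1*1 + 0 = 1.
  i=2: a_2=7, p_2 = 7*11 + 10 = 87, q_2 = 7*1 + 1 = 8.
  i=3: a_3=6, p_3 = 6*87 + 11 = 533, q_3 = 6*8 + 1 = 49.
  i=4: a_4=8, p_4 = 8*533 + 87 = 4351, q_4 = 8*49 + 8 = 400.

10/1, 11/1, 87/8, 533/49, 4351/400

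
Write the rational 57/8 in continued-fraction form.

[7; 8]

Run the Euclidean algorithm on 57 and 8; the successive quotients are the partial quotients a_0, a_1, ... (each step inverts the fractional part left over by the previous one):
  57 = 7*8 + 1, so a_0 = 7.
  8 = 8*1 + 0, so a_1 = 8.
The remainder reaches 0 after 2 divisions, so the expansion has 2 partial quotients, read off in order.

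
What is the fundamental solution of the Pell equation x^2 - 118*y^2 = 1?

First expand sqrt(118) as a continued fraction. With x_i = (sqrt(118) + m_i)/d_i and (m_0, d_0) = (0, 1): a_0 = floor(sqrt(118)) = 10, since 10^2 = 100 <= 118 < 121 = 11^2.
Iterate m_{i+1} = d_i*a_i - m_i, d_{i+1} = (118 - m_{i+1}^2)/d_i, a_{i+1} = floor((a_0 + m_{i+1})/d_{i+1}):
  m_1 = 1*10 - 0 = 10, d_1 = (118 - 10^2)/1 = 18/1 = 18, a_1 = floor((10 + 10)/18) = 1.
  m_2 = 18*1 - 10 = 8, d_2 = (118 - 8^2)/18 = 54/18 = 3, a_2 = floor((10 + 8)/3) = 6.
  m_3 = 3*6 - 8 = 10, d_3 = (118 - 10^2)/3 = 18/3 = 6, a_3 = floor((10 + 10)/6) = 3.
  m_4 = 6*3 - 10 = 8, d_4 = (118 - 8^2)/6 = 54/6 = 9, a_4 = floor((10 + 8)/9) = 2.
  m_5 = 9*2 - 8 = 10, d_5 = (118 - 10^2)/9 = 18/9 = 2, a_5 = floor((10 + 10)/2) = 10.
  m_6 = 2*10 - 10 = 10, d_6 = (118 - 10^2)/2 = 18/2 = 9, a_6 = floor((10 + 10)/9) = 2.
  m_7 = 9*2 - 10 = 8, d_7 = (118 - 8^2)/9 = 54/9 = 6, a_7 = floor((10 + 8)/6) = 3.
  m_8 = 6*3 - 8 = 10, d_8 = (118 - 10^2)/6 = 18/6 = 3, a_8 = floor((10 + 10)/3) = 6.
  m_9 = 3*6 - 10 = 8, d_9 = (118 - 8^2)/3 = 54/3 = 18, a_9 = floor((10 + 8)/18) = 1.
  m_10 = 18*1 - 8 = 10, d_10 = (118 - 10^2)/18 = 18/18 = 1, a_10 = floor((10 + 10)/1) = 20.
  m_11 = 1*20 - 10 = 10, d_11 = (118 - 10^2)/1 = 18/1 = 18: (m_11, d_11) = (m_1, d_1) = (10, 18), so from here the quotients repeat a_1, ..., a_10; the period length is 10.
So sqrt(118) = [10; (1, 6, 3, 2, 10, 2, 3, 6, 1, 20)] with period length k = 10.
k is even, so the fundamental solution of x^2 - 118y^2 = 1 is (p_{k-1}, q_{k-1}) = (p_9, q_9); compute convergents through index 9.
Convergents (p_i = a_i*p_{i-1} + p_{i-2}, q_i = a_i*q_{i-1} + q_{i-2} with p_{-2}=0, p_{-1}=1, q_{-2}=1, q_{-1}=0):
  i=0: a_0=10, p_0 = 10*1 + 0 = 10, q_0 = 10*0 + 1 = 1.
  i=1: a_1=1, p_1 = 1*10 + 1 = 11, q_1 = 1*1 + 0 = 1.
  i=2: a_2=6, p_2 = 6*11 + 10 = 76, q_2 = 6*1 + 1 = 7.
  i=3: a_3=3, p_3 = 3*76 + 11 = 239, q_3 = 3*7 + 1 = 22.
  i=4: a_4=2, p_4 = 2*239 + 76 = 554, q_4 = 2*22 + 7 = 51.
  i=5: a_5=10, p_5 = 10*554 + 239 = 5779, q_5 = 10*51 + 22 = 532.
  i=6: a_6=2, p_6 = 2*5779 + 554 = 12112, q_6 = 2*532 + 51 = 1115.
  i=7: a_7=3, p_7 = 3*12112 + 5779 = 42115, q_7 = 3*1115 + 532 = 3877.
  i=8: a_8=6, p_8 = 6*42115 + 12112 = 264802, q_8 = 6*3877 + 1115 = 24377.
  i=9: a_9=1, p_9 = 1*264802 + 42115 = 306917, q_9 = 1*24377 + 3877 = 28254.
Check: 306917^2 - 118*28254^2 = 94198044889 - 94198044888 = 1, so (x, y) = (306917, 28254) solves the equation, and by the theorem it is the least positive solution.

(x, y) = (306917, 28254)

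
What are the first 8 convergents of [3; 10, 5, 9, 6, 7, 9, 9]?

3/1, 31/10, 158/51, 1453/469, 8876/2865, 63585/20524, 581141/187581, 5293854/1708753

Using the convergent recurrence p_i = a_i*p_{i-1} + p_{i-2}, q_i = a_i*q_{i-1} + q_{i-2} with p_{-2}=0, p_{-1}=1, q_{-2}=1, q_{-1}=0:
  i=0: a_0=3, p_0 = 3*1 + 0 = 3, q_0 = 3*0 + 1 = 1.
  i=1: a_1=10, p_1 = 10*3 + 1 = 31, q_1 = 10*1 + 0 = 10.
  i=2: a_2=5, p_2 = 5*31 + 3 = 158, q_2 = 5*10 + 1 = 51.
  i=3: a_3=9, p_3 = 9*158 + 31 = 1453, q_3 = 9*51 + 10 = 469.
  i=4: a_4=6, p_4 = 6*1453 + 158 = 8876, q_4 = 6*469 + 51 = 2865.
  i=5: a_5=7, p_5 = 7*8876 + 1453 = 63585, q_5 = 7*2865 + 469 = 20524.
  i=6: a_6=9, p_6 = 9*63585 + 8876 = 581141, q_6 = 9*20524 + 2865 = 187581.
  i=7: a_7=9, p_7 = 9*581141 + 63585 = 5293854, q_7 = 9*187581 + 20524 = 1708753.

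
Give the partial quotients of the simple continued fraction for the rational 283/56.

[5; 18, 1, 2]

Run the Euclidean algorithm on 283 and 56; the successive quotients are the partial quotients a_0, a_1, ... (each step inverts the fractional part left over by the previous one):
  283 = 5*56 + 3, so a_0 = 5.
  56 = 18*3 + 2, so a_1 = 18.
  3 = 1*2 + 1, so a_2 = 1.
  2 = 2*1 + 0, so a_3 = 2.
The remainder reaches 0 after 4 divisions, so the expansion has 4 partial quotients, read off in order.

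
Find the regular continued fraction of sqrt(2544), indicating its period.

[50; (2, 3, 1, 1, 6, 6, 6, 1, 1, 3, 2, 100)]

Write x_i = (sqrt(2544) + m_i)/d_i with (m_0, d_0) = (0, 1). a_0 = floor(sqrt(2544)) = 50, since 50^2 = 2500 <= 2544 < 2601 = 51^2.
Iterate m_{i+1} = d_i*a_i - m_i, d_{i+1} = (2544 - m_{i+1}^2)/d_i, a_{i+1} = floor((a_0 + m_{i+1})/d_{i+1}):
  m_1 = 1*50 - 0 = 50, d_1 = (2544 - 50^2)/1 = 44/1 = 44, a_1 = floor((50 + 50)/44) = 2.
  m_2 = 44*2 - 50 = 38, d_2 = (2544 - 38^2)/44 = 1100/44 = 25, a_2 = floor((50 + 38)/25) = 3.
  m_3 = 25*3 - 38 = 37, d_3 = (2544 - 37^2)/25 = 1175/25 = 47, a_3 = floor((50 + 37)/47) = 1.
  m_4 = 47*1 - 37 = 10, d_4 = (2544 - 10^2)/47 = 2444/47 = 52, a_4 = floor((50 + 10)/52) = 1.
  m_5 = 52*1 - 10 = 42, d_5 = (2544 - 42^2)/52 = 780/52 = 15, a_5 = floor((50 + 42)/15) = 6.
  m_6 = 15*6 - 42 = 48, d_6 = (2544 - 48^2)/15 = 240/15 = 16, a_6 = floor((50 + 48)/16) = 6.
  m_7 = 16*6 - 48 = 48, d_7 = (2544 - 48^2)/16 = 240/16 = 15, a_7 = floor((50 + 48)/15) = 6.
  m_8 = 15*6 - 48 = 42, d_8 = (2544 - 42^2)/15 = 780/15 = 52, a_8 = floor((50 + 42)/52) = 1.
  m_9 = 52*1 - 42 = 10, d_9 = (2544 - 10^2)/52 = 2444/52 = 47, a_9 = floor((50 + 10)/47) = 1.
  m_10 = 47*1 - 10 = 37, d_10 = (2544 - 37^2)/47 = 1175/47 = 25, a_10 = floor((50 + 37)/25) = 3.
  m_11 = 25*3 - 37 = 38, d_11 = (2544 - 38^2)/25 = 1100/25 = 44, a_11 = floor((50 + 38)/44) = 2.
  m_12 = 44*2 - 38 = 50, d_12 = (2544 - 50^2)/44 = 44/44 = 1, a_12 = floor((50 + 50)/1) = 100.
  m_13 = 1*100 - 50 = 50, d_13 = (2544 - 50^2)/1 = 44/1 = 44: (m_13, d_13) = (m_1, d_1) = (50, 44), so from here the quotients repeat a_1, ..., a_12; the period length is 12.
Hence the expansion of sqrt(2544) is a_0 = 50 followed by the repeating block 2, 3, 1, 1, 6, 6, 6, 1, 1, 3, 2, 100 (period 12).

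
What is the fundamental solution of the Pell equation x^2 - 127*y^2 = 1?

First expand sqrt(127) as a continued fraction. With x_i = (sqrt(127) + m_i)/d_i and (m_0, d_0) = (0, 1): a_0 = floor(sqrt(127)) = 11, since 11^2 = 121 <= 127 < 144 = 12^2.
Iterate m_{i+1} = d_i*a_i - m_i, d_{i+1} = (127 - m_{i+1}^2)/d_i, a_{i+1} = floor((a_0 + m_{i+1})/d_{i+1}):
  m_1 = 1*11 - 0 = 11, d_1 = (127 - 11^2)/1 = 6/1 = 6, a_1 = floor((11 + 11)/6) = 3.
  m_2 = 6*3 - 11 = 7, d_2 = (127 - 7^2)/6 = 78/6 = 13, a_2 = floor((11 + 7)/13) = 1.
  m_3 = 13*1 - 7 = 6, d_3 = (127 - 6^2)/13 = 91/13 = 7, a_3 = floor((11 + 6)/7) = 2.
  m_4 = 7*2 - 6 = 8, d_4 = (127 - 8^2)/7 = 63/7 = 9, a_4 = floor((11 + 8)/9) = 2.
  m_5 = 9*2 - 8 = 10, d_5 = (127 - 10^2)/9 = 27/9 = 3, a_5 = floor((11 + 10)/3) = 7.
  m_6 = 3*7 - 10 = 11, d_6 = (127 - 11^2)/3 = 6/3 = 2, a_6 = floor((11 + 11)/2) = 11.
  m_7 = 2*11 - 11 = 11, d_7 = (127 - 11^2)/2 = 6/2 = 3, a_7 = floor((11 + 11)/3) = 7.
  m_8 = 3*7 - 11 = 10, d_8 = (127 - 10^2)/3 = 27/3 = 9, a_8 = floor((11 + 10)/9) = 2.
  m_9 = 9*2 - 10 = 8, d_9 = (127 - 8^2)/9 = 63/9 = 7, a_9 = floor((11 + 8)/7) = 2.
  m_10 = 7*2 - 8 = 6, d_10 = (127 - 6^2)/7 = 91/7 = 13, a_10 = floor((11 + 6)/13) = 1.
  m_11 = 13*1 - 6 = 7, d_11 = (127 - 7^2)/13 = 78/13 = 6, a_11 = floor((11 + 7)/6) = 3.
  m_12 = 6*3 - 7 = 11, d_12 = (127 - 11^2)/6 = 6/6 = 1, a_12 = floor((11 + 11)/1) = 22.
  m_13 = 1*22 - 11 = 11, d_13 = (127 - 11^2)/1 = 6/1 = 6: (m_13, d_13) = (m_1, d_1) = (11, 6), so from here the quotients repeat a_1, ..., a_12; the period length is 12.
So sqrt(127) = [11; (3, 1, 2, 2, 7, 11, 7, 2, 2, 1, 3, 22)] with period length k = 12.
k is even, so the fundamental solution of x^2 - 127y^2 = 1 is (p_{k-1}, q_{k-1}) = (p_11, q_11); compute convergents through index 11.
Convergents (p_i = a_i*p_{i-1} + p_{i-2}, q_i = a_i*q_{i-1} + q_{i-2} with p_{-2}=0, p_{-1}=1, q_{-2}=1, q_{-1}=0):
  i=0: a_0=11, p_0 = 11*1 + 0 = 11, q_0 = 11*0 + 1 = 1.
  i=1: a_1=3, p_1 = 3*11 + 1 = 34, q_1 = 3*1 + 0 = 3.
  i=2: a_2=1, p_2 = 1*34 + 11 = 45, q_2 = 1*3 + 1 = 4.
  i=3: a_3=2, p_3 = 2*45 + 34 = 124, q_3 = 2*4 + 3 = 11.
  i=4: a_4=2, p_4 = 2*124 + 45 = 293, q_4 = 2*11 + 4 = 26.
  i=5: a_5=7, p_5 = 7*293 + 124 = 2175, q_5 = 7*26 + 11 = 193.
  i=6: a_6=11, p_6 = 11*2175 + 293 = 24218, q_6 = 11*193 + 26 = 2149.
  i=7: a_7=7, p_7 = 7*24218 + 2175 = 171701, q_7 = 7*2149 + 193 = 15236.
  i=8: a_8=2, p_8 = 2*171701 + 24218 = 367620, q_8 = 2*15236 + 2149 = 32621.
  i=9: a_9=2, p_9 = 2*367620 + 171701 = 906941, q_9 = 2*32621 + 15236 = 80478.
  i=10: a_10=1, p_10 = 1*906941 + 367620 = 1274561, q_10 = 1*80478 + 32621 = 113099.
  i=11: a_11=3, p_11 = 3*1274561 + 906941 = 4730624, q_11 = 3*113099 + 80478 = 419775.
Check: 4730624^2 - 127*419775^2 = 22378803429376 - 22378803429375 = 1, so (x, y) = (4730624, 419775) solves the equation, and by the theorem it is the least positive solution.

(x, y) = (4730624, 419775)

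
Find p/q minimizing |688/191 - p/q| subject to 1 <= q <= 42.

18/5

Expand x = 688/191 as a continued fraction with the Euclidean algorithm:
  688 = 3*191 + 115, so a_0 = 3.
  191 = 1*115 + 76, so a_1 = 1.
  115 = 1*76 + 39, so a_2 = 1.
  76 = 1*39 + 37, so a_3 = 1.
  39 = 1*37 + 2, so a_4 = 1.
  37 = 18*2 + 1, so a_5 = 18.
  2 = 2*1 + 0, so a_6 = 2.
so x = [3; 1, 1, 1, 1, 18, 2].
Convergents (p_i = a_i*p_{i-1} + p_{i-2}, q_i = a_i*q_{i-1} + q_{i-2} with p_{-2}=0, p_{-1}=1, q_{-2}=1, q_{-1}=0), until the denominator exceeds 42:
  i=0: a_0=3, p_0 = 3*1 + 0 = 3, q_0 = 3*0 + 1 = 1.
  i=1: a_1=1, p_1 = 1*3 + 1 = 4, q_1 = 1*1 + 0 = 1.
  i=2: a_2=1, p_2 = 1*4 + 3 = 7, q_2 = 1*1 + 1 = 2.
  i=3: a_3=1, p_3 = 1*7 + 4 = 11, q_3 = 1*2 + 1 = 3.
  i=4: a_4=1, p_4 = 1*11 + 7 = 18, q_4 = 1*3 + 2 = 5.
  i=5: a_5=18, p_5 = 18*18 + 11 = 335, q_5 = 18*5 + 3 = 93.
q_5 = 93 > 42, so the last convergent with denominator <= 42 is p_4/q_4 = 18/5.
The closest fraction with denominator <= 42 is either p_4/q_4 or the intermediate fraction (k*p_4 + p_3)/(k*q_4 + q_3) with the largest k >= 1 whose denominator stays <= 42; these approach x as k grows, and every other convergent or intermediate fraction in range is farther away.
Largest k: floor((42 - q_3)/q_4) = floor((42 - 3)/5) = 7.
That gives (7*18 + 11)/(7*5 + 3) = 137/38.
Compare the errors: |x - 18/5| = |688*5 - 18*191|/(191*5) = 2/955, and |x - 137/38| = |688*38 - 137*191|/(191*38) = 23/7258.
Cross-multiplying, 2*7258 = 14516 < 21965 = 23*955, so 2/955 is smaller: the convergent 18/5 is closer to x than 137/38.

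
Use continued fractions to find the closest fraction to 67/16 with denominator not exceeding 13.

Expand x = 67/16 as a continued fraction with the Euclidean algorithm:
  67 = 4*16 + 3, so a_0 = 4.
  16 = 5*3 + 1, so a_1 = 5.
  3 = 3*1 + 0, so a_2 = 3.
so x = [4; 5, 3].
Convergents (p_i = a_i*p_{i-1} + p_{i-2}, q_i = a_i*q_{i-1} + q_{i-2} with p_{-2}=0, p_{-1}=1, q_{-2}=1, q_{-1}=0), until the denominator exceeds 13:
  i=0: a_0=4, p_0 = 4*1 + 0 = 4, q_0 = 4*0 + 1 = 1.
  i=1: a_1=5, p_1 = 5*4 + 1 = 21, q_1 = 5*1 + 0 = 5.
  i=2: a_2=3, p_2 = 3*21 + 4 = 67, q_2 = 3*5 + 1 = 16.
q_2 = 16 > 13, so the last convergent with denominator <= 13 is p_1/q_1 = 21/5.
The closest fraction with denominator <= 13 is either p_1/q_1 or the intermediate fraction (k*p_1 + p_0)/(k*q_1 + q_0) with the largest k >= 1 whose denominator stays <= 13; these approach x as k grows, and every other convergent or intermediate fraction in range is farther away.
Largest k: floor((13 - q_0)/q_1) = floor((13 - 1)/5) = 2.
That gives (2*21 + 4)/(2*5 + 1) = 46/11.
Compare the errors: |x - 21/5| = |67*5 - 21*16|/(16*5) = 1/80, and |x - 46/11| = |67*11 - 46*16|/(16*11) = 1/176.
Cross-multiplying, 1*80 = 80 < 176 = 1*176, so 1/176 is smaller: the intermediate fraction 46/11 is closer to x than 21/5.

46/11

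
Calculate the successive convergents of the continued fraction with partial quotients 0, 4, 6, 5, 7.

0/1, 1/4, 6/25, 31/129, 223/928

Using the convergent recurrence p_i = a_i*p_{i-1} + p_{i-2}, q_i = a_i*q_{i-1} + q_{i-2} with p_{-2}=0, p_{-1}=1, q_{-2}=1, q_{-1}=0:
  i=0: a_0=0, p_0 = 0*1 + 0 = 0, q_0 = 0*0 + 1 = 1.
  i=1: a_1=4, p_1 = 4*0 + 1 = 1, q_1 = 4*1 + 0 = 4.
  i=2: a_2=6, p_2 = 6*1 + 0 = 6, q_2 = 6*4 + 1 = 25.
  i=3: a_3=5, p_3 = 5*6 + 1 = 31, q_3 = 5*25 + 4 = 129.
  i=4: a_4=7, p_4 = 7*31 + 6 = 223, q_4 = 7*129 + 25 = 928.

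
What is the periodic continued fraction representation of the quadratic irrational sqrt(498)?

[22; (3, 6, 22, 6, 3, 44)]

Write x_i = (sqrt(498) + m_i)/d_i with (m_0, d_0) = (0, 1). a_0 = floor(sqrt(498)) = 22, since 22^2 = 484 <= 498 < 529 = 23^2.
Iterate m_{i+1} = d_i*a_i - m_i, d_{i+1} = (498 - m_{i+1}^2)/d_i, a_{i+1} = floor((a_0 + m_{i+1})/d_{i+1}):
  m_1 = 1*22 - 0 = 22, d_1 = (498 - 22^2)/1 = 14/1 = 14, a_1 = floor((22 + 22)/14) = 3.
  m_2 = 14*3 - 22 = 20, d_2 = (498 - 20^2)/14 = 98/14 = 7, a_2 = floor((22 + 20)/7) = 6.
  m_3 = 7*6 - 20 = 22, d_3 = (498 - 22^2)/7 = 14/7 = 2, a_3 = floor((22 + 22)/2) = 22.
  m_4 = 2*22 - 22 = 22, d_4 = (498 - 22^2)/2 = 14/2 = 7, a_4 = floor((22 + 22)/7) = 6.
  m_5 = 7*6 - 22 = 20, d_5 = (498 - 20^2)/7 = 98/7 = 14, a_5 = floor((22 + 20)/14) = 3.
  m_6 = 14*3 - 20 = 22, d_6 = (498 - 22^2)/14 = 14/14 = 1, a_6 = floor((22 + 22)/1) = 44.
  m_7 = 1*44 - 22 = 22, d_7 = (498 - 22^2)/1 = 14/1 = 14: (m_7, d_7) = (m_1, d_1) = (22, 14), so from here the quotients repeat a_1, ..., a_6; the period length is 6.
Hence the expansion of sqrt(498) is a_0 = 22 followed by the repeating block 3, 6, 22, 6, 3, 44 (period 6).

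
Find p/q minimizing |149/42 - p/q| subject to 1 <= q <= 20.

Expand x = 149/42 as a continued fraction with the Euclidean algorithm:
  149 = 3*42 + 23, so a_0 = 3.
  42 = 1*23 + 19, so a_1 = 1.
  23 = 1*19 + 4, so a_2 = 1.
  19 = 4*4 + 3, so a_3 = 4.
  4 = 1*3 + 1, so a_4 = 1.
  3 = 3*1 + 0, so a_5 = 3.
so x = [3; 1, 1, 4, 1, 3].
Convergents (p_i = a_i*p_{i-1} + p_{i-2}, q_i = a_i*q_{i-1} + q_{i-2} with p_{-2}=0, p_{-1}=1, q_{-2}=1, q_{-1}=0), until the denominator exceeds 20:
  i=0: a_0=3, p_0 = 3*1 + 0 = 3, q_0 = 3*0 + 1 = 1.
  i=1: a_1=1, p_1 = 1*3 + 1 = 4, q_1 = 1*1 + 0 = 1.
  i=2: a_2=1, p_2 = 1*4 + 3 = 7, q_2 = 1*1 + 1 = 2.
  i=3: a_3=4, p_3 = 4*7 + 4 = 32, q_3 = 4*2 + 1 = 9.
  i=4: a_4=1, p_4 = 1*32 + 7 = 39, q_4 = 1*9 + 2 = 11.
  i=5: a_5=3, p_5 = 3*39 + 32 = 149, q_5 = 3*11 + 9 = 42.
q_5 = 42 > 20, so the last convergent with denominator <= 20 is p_4/q_4 = 39/11.
The closest fraction with denominator <= 20 is either p_4/q_4 or the intermediate fraction (k*p_4 + p_3)/(k*q_4 + q_3) with the largest k >= 1 whose denominator stays <= 20; these approach x as k grows, and every other convergent or intermediate fraction in range is farther away.
Largest k: floor((20 - q_3)/q_4) = floor((20 - 9)/11) = 1.
That gives (1*39 + 32)/(1*11 + 9) = 71/20.
Compare the errors: |x - 39/11| = |149*11 - 39*42|/(42*11) = 1/462, and |x - 71/20| = |149*20 - 71*42|/(42*20) = 2/840.
Cross-multiplying, 1*840 = 840 < 924 = 2*462, so 1/462 is smaller: the convergent 39/11 is closer to x than 71/20.

39/11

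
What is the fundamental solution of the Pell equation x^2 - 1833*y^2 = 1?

First expand sqrt(1833) as a continued fraction. With x_i = (sqrt(1833) + m_i)/d_i and (m_0, d_0) = (0, 1): a_0 = floor(sqrt(1833)) = 42, since 42^2 = 1764 <= 1833 < 1849 = 43^2.
Iterate m_{i+1} = d_i*a_i - m_i, d_{i+1} = (1833 - m_{i+1}^2)/d_i, a_{i+1} = floor((a_0 + m_{i+1})/d_{i+1}):
  m_1 = 1*42 - 0 = 42, d_1 = (1833 - 42^2)/1 = 69/1 = 69, a_1 = floor((42 + 42)/69) = 1.
  m_2 = 69*1 - 42 = 27, d_2 = (1833 - 27^2)/69 = 1104/69 = 16, a_2 = floor((42 + 27)/16) = 4.
  m_3 = 16*4 - 27 = 37, d_3 = (1833 - 37^2)/16 = 464/16 = 29, a_3 = floor((42 + 37)/29) = 2.
  m_4 = 29*2 - 37 = 21, d_4 = (1833 - 21^2)/29 = 1392/29 = 48, a_4 = floor((42 + 21)/48) = 1.
  m_5 = 48*1 - 21 = 27, d_5 = (1833 - 27^2)/48 = 1104/48 = 23, a_5 = floor((42 + 27)/23) = 3.
  m_6 = 23*3 - 27 = 42, d_6 = (1833 - 42^2)/23 = 69/23 = 3, a_6 = floor((42 + 42)/3) = 28.
  m_7 = 3*28 - 42 = 42, d_7 = (1833 - 42^2)/3 = 69/3 = 23, a_7 = floor((42 + 42)/23) = 3.
  m_8 = 23*3 - 42 = 27, d_8 = (1833 - 27^2)/23 = 1104/23 = 48, a_8 = floor((42 + 27)/48) = 1.
  m_9 = 48*1 - 27 = 21, d_9 = (1833 - 21^2)/48 = 1392/48 = 29, a_9 = floor((42 + 21)/29) = 2.
  m_10 = 29*2 - 21 = 37, d_10 = (1833 - 37^2)/29 = 464/29 = 16, a_10 = floor((42 + 37)/16) = 4.
  m_11 = 16*4 - 37 = 27, d_11 = (1833 - 27^2)/16 = 1104/16 = 69, a_11 = floor((42 + 27)/69) = 1.
  m_12 = 69*1 - 27 = 42, d_12 = (1833 - 42^2)/69 = 69/69 = 1, a_12 = floor((42 + 42)/1) = 84.
  m_13 = 1*84 - 42 = 42, d_13 = (1833 - 42^2)/1 = 69/1 = 69: (m_13, d_13) = (m_1, d_1) = (42, 69), so from here the quotients repeat a_1, ..., a_12; the period length is 12.
So sqrt(1833) = [42; (1, 4, 2, 1, 3, 28, 3, 1, 2, 4, 1, 84)] with period length k = 12.
k is even, so the fundamental solution of x^2 - 1833y^2 = 1 is (p_{k-1}, q_{k-1}) = (p_11, q_11); compute convergents through index 11.
Convergents (p_i = a_i*p_{i-1} + p_{i-2}, q_i = a_i*q_{i-1} + q_{i-2} with p_{-2}=0, p_{-1}=1, q_{-2}=1, q_{-1}=0):
  i=0: a_0=42, p_0 = 42*1 + 0 = 42, q_0 = 42*0 + 1 = 1.
  i=1: a_1=1, p_1 = 1*42 + 1 = 43, q_1 = 1*1 + 0 = 1.
  i=2: a_2=4, p_2 = 4*43 + 42 = 214, q_2 = 4*1 + 1 = 5.
  i=3: a_3=2, p_3 = 2*214 + 43 = 471, q_3 = 2*5 + 1 = 11.
  i=4: a_4=1, p_4 = 1*471 + 214 = 685, q_4 = 1*11 + 5 = 16.
  i=5: a_5=3, p_5 = 3*685 + 471 = 2526, q_5 = 3*16 + 11 = 59.
  i=6: a_6=28, p_6 = 28*2526 + 685 = 71413, q_6 = 28*59 + 16 = 1668.
  i=7: a_7=3, p_7 = 3*71413 + 2526 = 216765, q_7 = 3*1668 + 59 = 5063.
  i=8: a_8=1, p_8 = 1*216765 + 71413 = 288178, q_8 = 1*5063 + 1668 = 6731.
  i=9: a_9=2, p_9 = 2*288178 + 216765 = 793121, q_9 = 2*6731 + 5063 = 18525.
  i=10: a_10=4, p_10 = 4*793121 + 288178 = 3460662, q_10 = 4*18525 + 6731 = 80831.
  i=11: a_11=1, p_11 = 1*3460662 + 793121 = 4253783, q_11 = 1*80831 + 18525 = 99356.
Check: 4253783^2 - 1833*99356^2 = 18094669811089 - 18094669811088 = 1, so (x, y) = (4253783, 99356) solves the equation, and by the theorem it is the least positive solution.

(x, y) = (4253783, 99356)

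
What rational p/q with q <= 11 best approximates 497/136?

Expand x = 497/136 as a continued fraction with the Euclidean algorithm:
  497 = 3*136 + 89, so a_0 = 3.
  136 = 1*89 + 47, so a_1 = 1.
  89 = 1*47 + 42, so a_2 = 1.
  47 = 1*42 + 5, so a_3 = 1.
  42 = 8*5 + 2, so a_4 = 8.
  5 = 2*2 + 1, so a_5 = 2.
  2 = 2*1 + 0, so a_6 = 2.
so x = [3; 1, 1, 1, 8, 2, 2].
Convergents (p_i = a_i*p_{i-1} + p_{i-2}, q_i = a_i*q_{i-1} + q_{i-2} with p_{-2}=0, p_{-1}=1, q_{-2}=1, q_{-1}=0), until the denominator exceeds 11:
  i=0: a_0=3, p_0 = 3*1 + 0 = 3, q_0 = 3*0 + 1 = 1.
  i=1: a_1=1, p_1 = 1*3 + 1 = 4, q_1 = 1*1 + 0 = 1.
  i=2: a_2=1, p_2 = 1*4 + 3 = 7, q_2 = 1*1 + 1 = 2.
  i=3: a_3=1, p_3 = 1*7 + 4 = 11, q_3 = 1*2 + 1 = 3.
  i=4: a_4=8, p_4 = 8*11 + 7 = 95, q_4 = 8*3 + 2 = 26.
q_4 = 26 > 11, so the last convergent with denominator <= 11 is p_3/q_3 = 11/3.
The closest fraction with denominator <= 11 is either p_3/q_3 or the intermediate fraction (k*p_3 + p_2)/(k*q_3 + q_2) with the largest k >= 1 whose denominator stays <= 11; these approach x as k grows, and every other convergent or intermediate fraction in range is farther away.
Largest k: floor((11 - q_2)/q_3) = floor((11 - 2)/3) = 3.
That gives (3*11 + 7)/(3*3 + 2) = 40/11.
Compare the errors: |x - 11/3| = |497*3 - 11*136|/(136*3) = 5/408, and |x - 40/11| = |497*11 - 40*136|/(136*11) = 27/1496.
Cross-multiplying, 5*1496 = 7480 < 11016 = 27*408, so 5/408 is smaller: the convergent 11/3 is closer to x than 40/11.

11/3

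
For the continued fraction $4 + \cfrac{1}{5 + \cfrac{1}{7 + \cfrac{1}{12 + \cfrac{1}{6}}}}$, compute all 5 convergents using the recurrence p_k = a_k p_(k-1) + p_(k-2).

4/1, 21/5, 151/36, 1833/437, 11149/2658

Using the convergent recurrence p_i = a_i*p_{i-1} + p_{i-2}, q_i = a_i*q_{i-1} + q_{i-2} with p_{-2}=0, p_{-1}=1, q_{-2}=1, q_{-1}=0:
  i=0: a_0=4, p_0 = 4*1 + 0 = 4, q_0 = 4*0 + 1 = 1.
  i=1: a_1=5, p_1 = 5*4 + 1 = 21, q_1 = 5*1 + 0 = 5.
  i=2: a_2=7, p_2 = 7*21 + 4 = 151, q_2 = 7*5 + 1 = 36.
  i=3: a_3=12, p_3 = 12*151 + 21 = 1833, q_3 = 12*36 + 5 = 437.
  i=4: a_4=6, p_4 = 6*1833 + 151 = 11149, q_4 = 6*437 + 36 = 2658.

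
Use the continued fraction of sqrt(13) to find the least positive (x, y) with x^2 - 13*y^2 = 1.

(x, y) = (649, 180)

First expand sqrt(13) as a continued fraction. With x_i = (sqrt(13) + m_i)/d_i and (m_0, d_0) = (0, 1): a_0 = floor(sqrt(13)) = 3, since 3^2 = 9 <= 13 < 16 = 4^2.
Iterate m_{i+1} = d_i*a_i - m_i, d_{i+1} = (13 - m_{i+1}^2)/d_i, a_{i+1} = floor((a_0 + m_{i+1})/d_{i+1}):
  m_1 = 1*3 - 0 = 3, d_1 = (13 - 3^2)/1 = 4/1 = 4, a_1 = floor((3 + 3)/4) = 1.
  m_2 = 4*1 - 3 = 1, d_2 = (13 - 1^2)/4 = 12/4 = 3, a_2 = floor((3 + 1)/3) = 1.
  m_3 = 3*1 - 1 = 2, d_3 = (13 - 2^2)/3 = 9/3 = 3, a_3 = floor((3 + 2)/3) = 1.
  m_4 = 3*1 - 2 = 1, d_4 = (13 - 1^2)/3 = 12/3 = 4, a_4 = floor((3 + 1)/4) = 1.
  m_5 = 4*1 - 1 = 3, d_5 = (13 - 3^2)/4 = 4/4 = 1, a_5 = floor((3 + 3)/1) = 6.
  m_6 = 1*6 - 3 = 3, d_6 = (13 - 3^2)/1 = 4/1 = 4: (m_6, d_6) = (m_1, d_1) = (3, 4), so from here the quotients repeat a_1, ..., a_5; the period length is 5.
So sqrt(13) = [3; (1, 1, 1, 1, 6)] with period length k = 5.
k is odd, so (p_{k-1}, q_{k-1}) only solves x^2 - 13y^2 = -1 and the fundamental solution of x^2 - 13y^2 = 1 is (p_{2k-1}, q_{2k-1}) = (p_9, q_9); compute convergents through index 9, running through the period twice.
Convergents (p_i = a_i*p_{i-1} + p_{i-2}, q_i = a_i*q_{i-1} + q_{i-2} with p_{-2}=0, p_{-1}=1, q_{-2}=1, q_{-1}=0):
  i=0: a_0=3, p_0 = 3*1 + 0 = 3, q_0 = 3*0 + 1 = 1.
  i=1: a_1=1, p_1 = 1*3 + 1 = 4, q_1 = 1*1 + 0 = 1.
  i=2: a_2=1, p_2 = 1*4 + 3 = 7, q_2 = 1*1 + 1 = 2.
  i=3: a_3=1, p_3 = 1*7 + 4 = 11, q_3 = 1*2 + 1 = 3.
  i=4: a_4=1, p_4 = 1*11 + 7 = 18, q_4 = 1*3 + 2 = 5.
  i=5: a_5=6, p_5 = 6*18 + 11 = 119, q_5 = 6*5 + 3 = 33.
  i=6: a_6=1, p_6 = 1*119 + 18 = 137, q_6 = 1*33 + 5 = 38.
  i=7: a_7=1, p_7 = 1*137 + 119 = 256, q_7 = 1*38 + 33 = 71.
  i=8: a_8=1, p_8 = 1*256 + 137 = 393, q_8 = 1*71 + 38 = 109.
  i=9: a_9=1, p_9 = 1*393 + 256 = 649, q_9 = 1*109 + 71 = 180.
Indeed p_4^2 - 13*q_4^2 = 324 - 325 = -1, not +1.
Check: 649^2 - 13*180^2 = 421201 - 421200 = 1, so (x, y) = (649, 180) solves the equation, and by the theorem it is the least positive solution.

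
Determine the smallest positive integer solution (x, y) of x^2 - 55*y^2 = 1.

(x, y) = (89, 12)

First expand sqrt(55) as a continued fraction. With x_i = (sqrt(55) + m_i)/d_i and (m_0, d_0) = (0, 1): a_0 = floor(sqrt(55)) = 7, since 7^2 = 49 <= 55 < 64 = 8^2.
Iterate m_{i+1} = d_i*a_i - m_i, d_{i+1} = (55 - m_{i+1}^2)/d_i, a_{i+1} = floor((a_0 + m_{i+1})/d_{i+1}):
  m_1 = 1*7 - 0 = 7, d_1 = (55 - 7^2)/1 = 6/1 = 6, a_1 = floor((7 + 7)/6) = 2.
  m_2 = 6*2 - 7 = 5, d_2 = (55 - 5^2)/6 = 30/6 = 5, a_2 = floor((7 + 5)/5) = 2.
  m_3 = 5*2 - 5 = 5, d_3 = (55 - 5^2)/5 = 30/5 = 6, a_3 = floor((7 + 5)/6) = 2.
  m_4 = 6*2 - 5 = 7, d_4 = (55 - 7^2)/6 = 6/6 = 1, a_4 = floor((7 + 7)/1) = 14.
  m_5 = 1*14 - 7 = 7, d_5 = (55 - 7^2)/1 = 6/1 = 6: (m_5, d_5) = (m_1, d_1) = (7, 6), so from here the quotients repeat a_1, ..., a_4; the period length is 4.
So sqrt(55) = [7; (2, 2, 2, 14)] with period length k = 4.
k is even, so the fundamental solution of x^2 - 55y^2 = 1 is (p_{k-1}, q_{k-1}) = (p_3, q_3); compute convergents through index 3.
Convergents (p_i = a_i*p_{i-1} + p_{i-2}, q_i = a_i*q_{i-1} + q_{i-2} with p_{-2}=0, p_{-1}=1, q_{-2}=1, q_{-1}=0):
  i=0: a_0=7, p_0 = 7*1 + 0 = 7, q_0 = 7*0 + 1 = 1.
  i=1: a_1=2, p_1 = 2*7 + 1 = 15, q_1 = 2*1 + 0 = 2.
  i=2: a_2=2, p_2 = 2*15 + 7 = 37, q_2 = 2*2 + 1 = 5.
  i=3: a_3=2, p_3 = 2*37 + 15 = 89, q_3 = 2*5 + 2 = 12.
Check: 89^2 - 55*12^2 = 7921 - 7920 = 1, so (x, y) = (89, 12) solves the equation, and by the theorem it is the least positive solution.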